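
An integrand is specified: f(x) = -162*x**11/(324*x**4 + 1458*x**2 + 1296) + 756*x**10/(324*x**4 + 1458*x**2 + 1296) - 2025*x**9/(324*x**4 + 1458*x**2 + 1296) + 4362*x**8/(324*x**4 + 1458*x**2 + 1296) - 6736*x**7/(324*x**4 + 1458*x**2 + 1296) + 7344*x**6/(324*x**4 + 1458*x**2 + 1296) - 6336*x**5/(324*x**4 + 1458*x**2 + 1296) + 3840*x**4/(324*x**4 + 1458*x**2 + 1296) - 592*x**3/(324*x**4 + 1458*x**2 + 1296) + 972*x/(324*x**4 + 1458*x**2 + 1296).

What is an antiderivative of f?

An antiderivative is F(x) = -(81*x**8 - 432*x**7 + 864*x**6 - 768*x**5 + 256*x**4 - 432*log(x**4/3 + 3*x**2/2 + 4/3))/1296.

The integrand splits into summands that can be handled one at a time.
Check: d/dx[-(81*x**8 - 432*x**7 + 864*x**6 - 768*x**5 + 256*x**4 - 432*log(x**4/3 + 3*x**2/2 + 4/3))/1296] = (-162*x**11 + 756*x**10 - 2025*x**9 + 4362*x**8 - 6736*x**7 + 7344*x**6 - 6336*x**5 + 3840*x**4 - 592*x**3 + 972*x)/(324*x**4 + 1458*x**2 + 1296), which equals f(x).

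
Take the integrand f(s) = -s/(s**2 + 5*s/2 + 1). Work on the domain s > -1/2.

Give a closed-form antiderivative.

An antiderivative is F(s) = log(s + 1/2)/3 - 4*log(s + 2)/3.

Factor the denominator ((s + 2)*(2*s + 1)) and decompose: f = 2/(3*(2*s + 1)) - 4/(3*(s + 2)); each piece integrates to a log, atan, or power term.
Check: d/ds[log(s + 1/2)/3 - 4*log(s + 2)/3] = -2*s/(2*s**2 + 5*s + 2), which equals f(s).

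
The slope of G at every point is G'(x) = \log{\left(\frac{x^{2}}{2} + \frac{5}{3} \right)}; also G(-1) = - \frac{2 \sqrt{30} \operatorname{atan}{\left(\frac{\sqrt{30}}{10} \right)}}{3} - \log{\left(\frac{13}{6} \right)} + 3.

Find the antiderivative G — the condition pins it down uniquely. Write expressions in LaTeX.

G(x) = \frac{3 x \log{\left(\frac{x^{2}}{2} + \frac{5}{3} \right)} - 6 x + 2 \sqrt{30} \operatorname{atan}{\left(\frac{\sqrt{30} x}{10} \right)} + 3}{3}

Recover the given G'(x) by differentiating a candidate G(x); any mismatch rules it out.
A general antiderivative is x \log{\left(\frac{x^{2}}{2} + \frac{5}{3} \right)} - 2 x + \frac{2 \sqrt{30} \operatorname{atan}{\left(\frac{\sqrt{30} x}{10} \right)}}{3} + C.
The condition gives C = - \frac{2 \sqrt{30} \operatorname{atan}{\left(\frac{\sqrt{30}}{10} \right)}}{3} - \log{\left(\frac{13}{6} \right)} + 3 - (- \frac{2 \sqrt{30} \operatorname{atan}{\left(\frac{\sqrt{30}}{10} \right)}}{3} - \log{\left(\frac{13}{6} \right)} + 2) = 1.
So G(x) = \frac{3 x \log{\left(\frac{x^{2}}{2} + \frac{5}{3} \right)} - 6 x + 2 \sqrt{30} \operatorname{atan}{\left(\frac{\sqrt{30} x}{10} \right)} + 3}{3}.
Check: d/dx[\frac{3 x \log{\left(\frac{x^{2}}{2} + \frac{5}{3} \right)} - 6 x + 2 \sqrt{30} \operatorname{atan}{\left(\frac{\sqrt{30} x}{10} \right)} + 3}{3}] = \log{\left(3 x^{2} + 10 \right)} - \log{\left(6 \right)}, which equals G'(x).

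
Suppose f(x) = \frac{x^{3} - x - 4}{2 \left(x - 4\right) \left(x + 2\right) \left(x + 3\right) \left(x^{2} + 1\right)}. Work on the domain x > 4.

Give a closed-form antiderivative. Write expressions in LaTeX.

An antiderivative is F(x) = \frac{40 \log{\left(x - 4 \right)} + 170 \log{\left(x + 2 \right)} - 204 \log{\left(x + 3 \right)} - 3 \log{\left(x^{2} + 1 \right)} + 78 \operatorname{atan}{\left(x \right)}}{1020}.

Factor the denominator (2 \left(x - 4\right) \left(x + 2\right) \left(x + 3\right) \left(x^{2} + 1\right)) and decompose: f = - \frac{x - 13}{170 \left(x^{2} + 1\right)} - \frac{1}{5 \left(x + 3\right)} + \frac{1}{6 \left(x + 2\right)} + \frac{2}{51 \left(x - 4\right)}; each piece integrates to a log, atan, or power term.
Check: d/dx[\frac{40 \log{\left(x - 4 \right)} + 170 \log{\left(x + 2 \right)} - 204 \log{\left(x + 3 \right)} - 3 \log{\left(x^{2} + 1 \right)} + 78 \operatorname{atan}{\left(x \right)}}{1020}] = \frac{x^{3} - x - 4}{2 x^{5} + 2 x^{4} - 26 x^{3} - 46 x^{2} - 28 x - 48}, which equals f(x).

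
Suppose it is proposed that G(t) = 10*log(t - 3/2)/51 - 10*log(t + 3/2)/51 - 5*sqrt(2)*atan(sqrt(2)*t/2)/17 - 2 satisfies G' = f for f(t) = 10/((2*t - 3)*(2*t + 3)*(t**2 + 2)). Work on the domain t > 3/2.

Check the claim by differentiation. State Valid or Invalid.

Valid - the claim checks out under differentiation.

d/dt[G] = 10/(4*t**4 - t**2 - 18)
This equals f(t) exactly, so the claim holds.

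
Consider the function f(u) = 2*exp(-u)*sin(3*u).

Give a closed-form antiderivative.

Since d/du undoes antidifferentiation here, F'(u) = f(u) is required of F(u).
Check: d/du[-exp(-u)*sin(3*u)/5 - 3*exp(-u)*cos(3*u)/5] = 2*exp(-u)*sin(3*u) = f(u).

An antiderivative is F(u) = -exp(-u)*sin(3*u)/5 - 3*exp(-u)*cos(3*u)/5.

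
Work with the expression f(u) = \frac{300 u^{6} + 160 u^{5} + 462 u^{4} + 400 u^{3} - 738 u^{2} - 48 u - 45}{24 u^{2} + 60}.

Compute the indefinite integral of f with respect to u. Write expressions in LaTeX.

F(u) = \frac{5 u^{5}}{2} + \frac{5 u^{4}}{3} - 4 u^{3} - \frac{3 u}{4} - \log{\left(2 u^{2} + 5 \right)} + C

For F(u) to be correct the identity F'(u) - f(u) = 0 must hold.
Check: d/du[\frac{5 u^{5}}{2} + \frac{5 u^{4}}{3} - 4 u^{3} - \frac{3 u}{4} - \log{\left(2 u^{2} + 5 \right)}] = \frac{300 u^{6} + 160 u^{5} + 462 u^{4} + 400 u^{3} - 738 u^{2} - 48 u - 45}{24 u^{2} + 60} = f(u).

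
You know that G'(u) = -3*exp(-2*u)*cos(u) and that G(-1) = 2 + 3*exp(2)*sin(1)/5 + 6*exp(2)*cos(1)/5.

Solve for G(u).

Check a candidate G(u) by differentiating: d/du[G] must match the given G'(u).
A general antiderivative is -3*exp(-2*u)*sin(u)/5 + 6*exp(-2*u)*cos(u)/5 + C.
The condition gives C = 2 + 3*exp(2)*sin(1)/5 + 6*exp(2)*cos(1)/5 - (3*exp(2)*sin(1)/5 + 6*exp(2)*cos(1)/5) = 2.
So G(u) = 2 - 3*exp(-2*u)*sin(u)/5 + 6*exp(-2*u)*cos(u)/5.
Check: d/du[2 - 3*exp(-2*u)*sin(u)/5 + 6*exp(-2*u)*cos(u)/5] = -3*exp(-2*u)*cos(u) = G'(u).

G(u) = 2 - 3*exp(-2*u)*sin(u)/5 + 6*exp(-2*u)*cos(u)/5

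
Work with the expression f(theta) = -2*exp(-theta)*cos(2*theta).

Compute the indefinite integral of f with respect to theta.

F(theta) = -4*exp(-theta)*sin(2*theta)/5 + 2*exp(-theta)*cos(2*theta)/5 + C

Since d/dtheta undoes antidifferentiation here, F'(theta) = f(theta) is required of F(theta).
Check: d/dtheta[-4*exp(-theta)*sin(2*theta)/5 + 2*exp(-theta)*cos(2*theta)/5] = -2*exp(-theta)*cos(2*theta) = f(theta).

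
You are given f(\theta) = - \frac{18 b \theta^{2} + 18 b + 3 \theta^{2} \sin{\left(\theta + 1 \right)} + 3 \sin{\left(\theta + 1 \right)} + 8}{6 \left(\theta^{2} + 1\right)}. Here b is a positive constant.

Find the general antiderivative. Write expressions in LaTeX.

F(\theta) = - 3 b \theta + \frac{\cos{\left(\theta + 1 \right)}}{2} - \frac{4 \operatorname{atan}{\left(\theta \right)}}{3} + C

A candidate is checked by its d/d\theta: the result must match f(\theta).
Check: d/d\theta[- 3 b \theta + \frac{\cos{\left(\theta + 1 \right)}}{2} - \frac{4 \operatorname{atan}{\left(\theta \right)}}{3}] = \frac{- 18 b \theta^{2} - 18 b - 3 \theta^{2} \sin{\left(\theta + 1 \right)} - 3 \sin{\left(\theta + 1 \right)} - 8}{6 \theta^{2} + 6}, which equals f(\theta).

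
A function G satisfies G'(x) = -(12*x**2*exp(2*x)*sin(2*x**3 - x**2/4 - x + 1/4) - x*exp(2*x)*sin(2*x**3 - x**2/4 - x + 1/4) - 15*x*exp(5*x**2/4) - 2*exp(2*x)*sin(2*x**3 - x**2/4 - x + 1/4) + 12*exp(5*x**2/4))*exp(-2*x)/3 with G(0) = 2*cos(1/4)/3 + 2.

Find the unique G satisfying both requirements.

Since d/dx undoes antidifferentiation here, G(x) must give back the stated G'(x).
A general antiderivative is 2*exp(5*x**2/4 - 2*x) + 2*cos(2*x**3 - x**2/4 - x + 1/4)/3 + C.
The condition gives C = 2*cos(1/4)/3 + 2 - (2*cos(1/4)/3 + 2) = 0.
So G(x) = 2*(cos(2*x**3 - x**2/4 - x + 1/4) + 3*exp(-2*x)*exp(5*x**2/4))/3.
Check: d/dx[2*(cos(2*x**3 - x**2/4 - x + 1/4) + 3*exp(-2*x)*exp(5*x**2/4))/3] = (-12*x**2*exp(2*x)*sin(2*x**3 - x**2/4 - x + 1/4) + x*exp(2*x)*sin(2*x**3 - x**2/4 - x + 1/4) + 15*x*exp(5*x**2/4) + 2*exp(2*x)*sin(2*x**3 - x**2/4 - x + 1/4) - 12*exp(5*x**2/4))*exp(-2*x)/3, which equals G'(x).

G(x) = 2*(cos(2*x**3 - x**2/4 - x + 1/4) + 3*exp(-2*x)*exp(5*x**2/4))/3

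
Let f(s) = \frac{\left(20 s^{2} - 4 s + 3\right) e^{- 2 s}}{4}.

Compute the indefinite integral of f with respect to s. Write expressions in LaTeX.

F(s) = - \frac{\left(20 s^{2} + 16 s + 11\right) e^{- 2 s}}{8} + C

Recognize the product-rule pattern: f = u'v + uv' with u = - \frac{5 s^{2}}{2} - 2 s - \frac{11}{8}, v = e^{- 2 s}, so integration by parts undoes it.
Check: d/ds[- \frac{\left(20 s^{2} + 16 s + 11\right) e^{- 2 s}}{8}] = \frac{\left(20 s^{2} - 4 s + 3\right) e^{- 2 s}}{4} = f(s).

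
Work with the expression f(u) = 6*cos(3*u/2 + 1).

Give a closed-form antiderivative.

An antiderivative F(u) passes only if d/du[F] lands on f(u) exactly.
Check: d/du[4*sin(3*u/2 + 1)] = 6*cos(3*u/2 + 1) = f(u).

An antiderivative is F(u) = 4*sin(3*u/2 + 1).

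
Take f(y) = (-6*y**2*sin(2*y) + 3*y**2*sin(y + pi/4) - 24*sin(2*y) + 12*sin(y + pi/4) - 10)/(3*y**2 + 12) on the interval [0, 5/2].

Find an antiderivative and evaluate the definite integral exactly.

Antiderivative: F(y) = -(-3*cos(2*y) + 3*cos(y + pi/4) + 5*atan(y/2))/3; value = -5*atan(5/4)/3 - 1 + cos(5) + sqrt(2)/2 - cos(pi/4 + 5/2)

Recover f(y) by differentiating a candidate F(y); any mismatch rules it out.
F(y) = -(-3*cos(2*y) + 3*cos(y + pi/4) + 5*atan(y/2))/3 is an antiderivative of f.
Check: d/dy[-(-3*cos(2*y) + 3*cos(y + pi/4) + 5*atan(y/2))/3] = (-6*y**2*sin(2*y) + 3*y**2*sin(y + pi/4) - 24*sin(2*y) + 12*sin(y + pi/4) - 10)/(3*y**2 + 12) = f(y).
F(5/2) = -5*atan(5/4)/3 + cos(5) - cos(pi/4 + 5/2); F(0) = 1 - sqrt(2)/2.
Integral = F(5/2) - F(0) = -5*atan(5/4)/3 - 1 + cos(5) + sqrt(2)/2 - cos(pi/4 + 5/2).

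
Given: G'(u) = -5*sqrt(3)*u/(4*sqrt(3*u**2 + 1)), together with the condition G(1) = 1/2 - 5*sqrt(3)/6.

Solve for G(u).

The substitution w = u**2 + 1/3 works: G'(u) is exactly (dG/dw)*(dw/du) for that inner function.
A general antiderivative is -5*sqrt(u**2 + 1/3)/4 + C.
The condition gives C = 1/2 - 5*sqrt(3)/6 - (-5*sqrt(3)/6) = 1/2.
So G(u) = (-5*sqrt(3)*sqrt(3*u**2 + 1) + 6)/12.
Check: d/du[(-5*sqrt(3)*sqrt(3*u**2 + 1) + 6)/12] = -5*sqrt(3)*u/(4*sqrt(3*u**2 + 1)) = G'(u).

G(u) = (-5*sqrt(3)*sqrt(3*u**2 + 1) + 6)/12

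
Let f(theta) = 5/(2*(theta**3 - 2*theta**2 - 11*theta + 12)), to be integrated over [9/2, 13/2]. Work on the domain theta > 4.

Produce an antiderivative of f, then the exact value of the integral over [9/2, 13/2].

Antiderivative: F(theta) = 5*log(theta - 4)/42 - 5*log(theta - 1)/24 + 5*log(theta + 3)/56; value = -5*log(11/2)/24 - 5*log(15/2)/56 + 5*log(2)/42 + 5*log(5/2)/42 + 5*log(19/2)/56 + 5*log(7/2)/24

The denominator factors as 2*(theta - 4)*(theta - 1)*(theta + 3); partial fractions split f into directly integrable pieces: 5/(56*(theta + 3)) - 5/(24*(theta - 1)) + 5/(42*(theta - 4)).
F(theta) = 5*log(theta - 4)/42 - 5*log(theta - 1)/24 + 5*log(theta + 3)/56 is an antiderivative of f.
Check: d/dtheta[5*log(theta - 4)/42 - 5*log(theta - 1)/24 + 5*log(theta + 3)/56] = 5/(2*theta**3 - 4*theta**2 - 22*theta + 24), which equals f(theta).
F(13/2) = -5*log(11/2)/24 + 5*log(5/2)/42 + 5*log(19/2)/56; F(9/2) = -5*log(7/2)/24 - 5*log(2)/42 + 5*log(15/2)/56.
Integral = F(13/2) - F(9/2) = -5*log(11/2)/24 - 5*log(15/2)/56 + 5*log(2)/42 + 5*log(5/2)/42 + 5*log(19/2)/56 + 5*log(7/2)/24.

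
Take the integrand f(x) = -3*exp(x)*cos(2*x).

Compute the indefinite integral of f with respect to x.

Whatever form F(x) takes, F'(x) = f(x) is non-negotiable.
Check: d/dx[3*(-2*sin(2*x) - cos(2*x))*exp(x)/5] = -3*exp(x)*cos(2*x) = f(x).

F(x) = 3*(-2*sin(2*x) - cos(2*x))*exp(x)/5 + C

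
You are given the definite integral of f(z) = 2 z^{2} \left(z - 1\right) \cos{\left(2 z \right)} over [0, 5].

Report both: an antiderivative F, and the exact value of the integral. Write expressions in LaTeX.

Differentiate the proposed F(z) back; it has to land on f(z) exactly.
F(z) = z^{3} \sin{\left(2 z \right)} - z^{2} \sin{\left(2 z \right)} + \frac{3 z^{2} \cos{\left(2 z \right)}}{2} - \frac{3 z \sin{\left(2 z \right)}}{2} - z \cos{\left(2 z \right)} + \frac{\sin{\left(2 z \right)}}{2} - \frac{3 \cos{\left(2 z \right)}}{4} is an antiderivative of f.
Check: d/dz[z^{3} \sin{\left(2 z \right)} - z^{2} \sin{\left(2 z \right)} + \frac{3 z^{2} \cos{\left(2 z \right)}}{2} - \frac{3 z \sin{\left(2 z \right)}}{2} - z \cos{\left(2 z \right)} + \frac{\sin{\left(2 z \right)}}{2} - \frac{3 \cos{\left(2 z \right)}}{4}] = 2 z^{3} \cos{\left(2 z \right)} - 2 z^{2} \cos{\left(2 z \right)}, which equals f(z).
F(5) = 93 \sin{\left(10 \right)} + \frac{127 \cos{\left(10 \right)}}{4}; F(0) = - \frac{3}{4}.
Integral = F(5) - F(0) = 93 \sin{\left(10 \right)} + \frac{127 \cos{\left(10 \right)}}{4} + \frac{3}{4}.

Antiderivative: F(z) = z^{3} \sin{\left(2 z \right)} - z^{2} \sin{\left(2 z \right)} + \frac{3 z^{2} \cos{\left(2 z \right)}}{2} - \frac{3 z \sin{\left(2 z \right)}}{2} - z \cos{\left(2 z \right)} + \frac{\sin{\left(2 z \right)}}{2} - \frac{3 \cos{\left(2 z \right)}}{4}; value = 93 \sin{\left(10 \right)} + \frac{127 \cos{\left(10 \right)}}{4} + \frac{3}{4}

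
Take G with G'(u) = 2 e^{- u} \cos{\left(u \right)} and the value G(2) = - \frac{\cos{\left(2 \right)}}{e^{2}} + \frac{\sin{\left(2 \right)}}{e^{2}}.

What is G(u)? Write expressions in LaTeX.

For G(u) to be correct, d/du[G] must agree with the stated G'(u) identically.
A general antiderivative is e^{- u} \sin{\left(u \right)} - e^{- u} \cos{\left(u \right)} + C.
The condition gives C = - \frac{\cos{\left(2 \right)}}{e^{2}} + \frac{\sin{\left(2 \right)}}{e^{2}} - (- \frac{\cos{\left(2 \right)}}{e^{2}} + \frac{\sin{\left(2 \right)}}{e^{2}}) = 0.
So G(u) = \left(\sin{\left(u \right)} - \cos{\left(u \right)}\right) e^{- u}.
Check: d/du[\left(\sin{\left(u \right)} - \cos{\left(u \right)}\right) e^{- u}] = 2 e^{- u} \cos{\left(u \right)} = G'(u).

G(u) = \left(\sin{\left(u \right)} - \cos{\left(u \right)}\right) e^{- u}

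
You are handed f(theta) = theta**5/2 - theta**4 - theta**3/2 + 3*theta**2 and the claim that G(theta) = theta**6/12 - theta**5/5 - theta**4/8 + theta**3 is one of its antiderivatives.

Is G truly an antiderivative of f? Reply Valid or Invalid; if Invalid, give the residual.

d/dtheta[G] = theta**5/2 - theta**4 - theta**3/2 + 3*theta**2
This equals f(theta) exactly, so the claim holds.

Valid. The derivative of G reproduces f.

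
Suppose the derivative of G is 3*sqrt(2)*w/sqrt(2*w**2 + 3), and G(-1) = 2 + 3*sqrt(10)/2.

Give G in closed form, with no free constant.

G(w) = 3*sqrt(w**2 + 3/2) + 2

G'(w) matches the chain-rule pattern g'(h)*h' with inner function h(w) = w**2 + 3/2; substituting u = h(w) collapses the integral.
A general antiderivative is 3*sqrt(w**2 + 3/2) + C.
The condition gives C = 2 + 3*sqrt(10)/2 - (3*sqrt(10)/2) = 2.
So G(w) = 3*sqrt(w**2 + 3/2) + 2.
Check: d/dw[3*sqrt(w**2 + 3/2) + 2] = 3*sqrt(2)*w/sqrt(2*w**2 + 3) = G'(w).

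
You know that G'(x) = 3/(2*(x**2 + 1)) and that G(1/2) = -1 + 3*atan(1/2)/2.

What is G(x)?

Since d/dx undoes antidifferentiation here, G(x) must give back the stated G'(x).
A general antiderivative is 3*atan(x)/2 + C.
The condition gives C = -1 + 3*atan(1/2)/2 - (3*atan(1/2)/2) = -1.
So G(x) = (3*atan(x) - 2)/2.
Check: d/dx[(3*atan(x) - 2)/2] = 3/(2*x**2 + 2), which equals G'(x).

G(x) = (3*atan(x) - 2)/2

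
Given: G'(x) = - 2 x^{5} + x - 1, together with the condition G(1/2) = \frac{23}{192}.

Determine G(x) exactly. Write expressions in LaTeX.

G(x) = - \frac{x^{6}}{3} + \frac{x^{2}}{2} - x + \frac{1}{2}

The integrand splits into summands that can be handled one at a time.
A general antiderivative is - \frac{x^{6}}{3} + \frac{x^{2}}{2} - x + C.
The condition gives C = \frac{23}{192} - (- \frac{73}{192}) = \frac{1}{2}.
So G(x) = - \frac{x^{6}}{3} + \frac{x^{2}}{2} - x + \frac{1}{2}.
Check: d/dx[- \frac{x^{6}}{3} + \frac{x^{2}}{2} - x + \frac{1}{2}] = - 2 x^{5} + x - 1 = G'(x).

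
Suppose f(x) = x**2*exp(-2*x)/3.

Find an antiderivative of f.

f has the shape u'v + uv' for u = -x**2/6 - x/6 - 1/12 and v = exp(-2*x) — it is the derivative of the product u*v.
Check: d/dx[-(2*x**2 + 2*x + 1)*exp(-2*x)/12] = x**2*exp(-2*x)/3 = f(x).

An antiderivative is F(x) = -(2*x**2 + 2*x + 1)*exp(-2*x)/12.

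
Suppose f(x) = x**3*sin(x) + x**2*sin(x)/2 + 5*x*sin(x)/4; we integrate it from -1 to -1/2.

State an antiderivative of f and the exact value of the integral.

Antiderivative: F(x) = -x**3*cos(x) + 3*x**2*sin(x) - x**2*cos(x)/2 + x*sin(x) + 19*x*cos(x)/4 - 19*sin(x)/4 + cos(x); value = -11*sin(1)/4 - 11*cos(1/2)/8 + 13*cos(1)/4 + 9*sin(1/2)/2

The integrand splits into summands that can be handled one at a time.
F(x) = -x**3*cos(x) + 3*x**2*sin(x) - x**2*cos(x)/2 + x*sin(x) + 19*x*cos(x)/4 - 19*sin(x)/4 + cos(x) is an antiderivative of f.
Check: d/dx[-x**3*cos(x) + 3*x**2*sin(x) - x**2*cos(x)/2 + x*sin(x) + 19*x*cos(x)/4 - 19*sin(x)/4 + cos(x)] = x**3*sin(x) + x**2*sin(x)/2 + 5*x*sin(x)/4 = f(x).
F(-1/2) = -11*cos(1/2)/8 + 9*sin(1/2)/2; F(-1) = -13*cos(1)/4 + 11*sin(1)/4.
Integral = F(-1/2) - F(-1) = -11*sin(1)/4 - 11*cos(1/2)/8 + 13*cos(1)/4 + 9*sin(1/2)/2.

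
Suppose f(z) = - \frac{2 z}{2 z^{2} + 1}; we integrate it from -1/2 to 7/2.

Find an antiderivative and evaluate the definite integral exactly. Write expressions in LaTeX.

The substitution u = 2 z^{2} + 1 works: f is exactly (dF/du)*(du/dz) for that inner function.
F(z) = - \frac{\log{\left(2 z^{2} + 1 \right)}}{2} is an antiderivative of f.
Check: d/dz[- \frac{\log{\left(2 z^{2} + 1 \right)}}{2}] = - \frac{2 z}{2 z^{2} + 1} = f(z).
F(7/2) = - \frac{\log{\left(\frac{51}{2} \right)}}{2}; F(-1/2) = - \frac{\log{\left(\frac{3}{2} \right)}}{2}.
Integral = F(7/2) - F(-1/2) = - \frac{\log{\left(\frac{51}{2} \right)}}{2} + \frac{\log{\left(\frac{3}{2} \right)}}{2}.

Antiderivative: F(z) = - \frac{\log{\left(2 z^{2} + 1 \right)}}{2}; value = - \frac{\log{\left(\frac{51}{2} \right)}}{2} + \frac{\log{\left(\frac{3}{2} \right)}}{2}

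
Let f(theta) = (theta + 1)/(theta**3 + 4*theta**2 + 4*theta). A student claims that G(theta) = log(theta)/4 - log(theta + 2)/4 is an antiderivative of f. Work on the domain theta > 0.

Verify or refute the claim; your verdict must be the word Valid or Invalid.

d/dtheta[G] = 1/(2*theta**2 + 4*theta)
d/dtheta[G] - f(theta) = -1/(2*theta**2 + 8*theta + 8) != 0.

Invalid: d/dtheta[G] - f = -1/(2*theta**2 + 8*theta + 8), which is not 0.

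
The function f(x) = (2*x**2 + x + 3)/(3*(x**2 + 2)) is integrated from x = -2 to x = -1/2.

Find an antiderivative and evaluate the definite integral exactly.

Antiderivative: F(x) = 2*x/3 + log(x**2 + 2)/6 - sqrt(2)*atan(sqrt(2)*x/2)/6; value = -log(6)/6 - sqrt(2)*atan(sqrt(2))/6 + sqrt(2)*atan(sqrt(2)/4)/6 + log(9/4)/6 + 1

A candidate is checked by its d/dx: the result must match f(x).
F(x) = 2*x/3 + log(x**2 + 2)/6 - sqrt(2)*atan(sqrt(2)*x/2)/6 is an antiderivative of f.
Check: d/dx[2*x/3 + log(x**2 + 2)/6 - sqrt(2)*atan(sqrt(2)*x/2)/6] = (2*x**2 + x + 3)/(3*x**2 + 6), which equals f(x).
F(-1/2) = -1/3 + sqrt(2)*atan(sqrt(2)/4)/6 + log(9/4)/6; F(-2) = -4/3 + sqrt(2)*atan(sqrt(2))/6 + log(6)/6.
Integral = F(-1/2) - F(-2) = -log(6)/6 - sqrt(2)*atan(sqrt(2))/6 + sqrt(2)*atan(sqrt(2)/4)/6 + log(9/4)/6 + 1.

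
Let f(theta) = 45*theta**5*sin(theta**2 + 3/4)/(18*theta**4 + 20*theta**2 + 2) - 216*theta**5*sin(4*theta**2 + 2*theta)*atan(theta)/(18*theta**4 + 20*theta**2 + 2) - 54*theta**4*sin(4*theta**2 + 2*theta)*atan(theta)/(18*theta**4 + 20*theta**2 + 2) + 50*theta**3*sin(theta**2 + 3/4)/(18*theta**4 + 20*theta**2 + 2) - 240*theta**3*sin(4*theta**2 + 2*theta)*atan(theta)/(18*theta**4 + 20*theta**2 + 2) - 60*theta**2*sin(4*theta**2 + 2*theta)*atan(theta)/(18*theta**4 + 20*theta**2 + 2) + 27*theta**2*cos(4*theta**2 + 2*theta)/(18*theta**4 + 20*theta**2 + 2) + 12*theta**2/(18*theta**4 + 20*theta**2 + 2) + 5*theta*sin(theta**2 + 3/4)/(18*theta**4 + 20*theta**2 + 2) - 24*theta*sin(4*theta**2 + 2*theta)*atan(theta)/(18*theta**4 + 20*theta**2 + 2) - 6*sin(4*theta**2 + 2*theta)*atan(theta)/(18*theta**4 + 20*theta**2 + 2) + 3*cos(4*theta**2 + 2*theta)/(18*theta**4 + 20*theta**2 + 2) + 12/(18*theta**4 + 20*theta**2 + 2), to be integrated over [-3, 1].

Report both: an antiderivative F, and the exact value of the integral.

The integrand splits into summands that can be handled one at a time.
F(theta) = -5*cos(theta**2 + 3/4)/4 + 3*cos(4*theta**2 + 2*theta)*atan(theta)/2 + 2*atan(3*theta) is an antiderivative of f.
Check: d/dtheta[-5*cos(theta**2 + 3/4)/4 + 3*cos(4*theta**2 + 2*theta)*atan(theta)/2 + 2*atan(3*theta)] = (45*theta**5*sin(theta**2 + 3/4) - 216*theta**5*sin(4*theta**2 + 2*theta)*atan(theta) - 54*theta**4*sin(4*theta**2 + 2*theta)*atan(theta) + 50*theta**3*sin(theta**2 + 3/4) - 240*theta**3*sin(4*theta**2 + 2*theta)*atan(theta) - 60*theta**2*sin(4*theta**2 + 2*theta)*atan(theta) + 27*theta**2*cos(4*theta**2 + 2*theta) + 12*theta**2 + 5*theta*sin(theta**2 + 3/4) - 24*theta*sin(4*theta**2 + 2*theta)*atan(theta) - 6*sin(4*theta**2 + 2*theta)*atan(theta) + 3*cos(4*theta**2 + 2*theta) + 12)/(18*theta**4 + 20*theta**2 + 2), which equals f(theta).
F(1) = -5*cos(7/4)/4 + 3*pi*cos(6)/8 + 2*atan(3); F(-3) = -2*atan(9) - 3*cos(30)*atan(3)/2 - 5*cos(39/4)/4.
Integral = F(1) - F(-3) = 5*cos(39/4)/4 - 5*cos(7/4)/4 + 3*cos(30)*atan(3)/2 + 3*pi*cos(6)/8 + 2*atan(3) + 2*atan(9).

Antiderivative: F(theta) = -5*cos(theta**2 + 3/4)/4 + 3*cos(4*theta**2 + 2*theta)*atan(theta)/2 + 2*atan(3*theta); value = 5*cos(39/4)/4 - 5*cos(7/4)/4 + 3*cos(30)*atan(3)/2 + 3*pi*cos(6)/8 + 2*atan(3) + 2*atan(9)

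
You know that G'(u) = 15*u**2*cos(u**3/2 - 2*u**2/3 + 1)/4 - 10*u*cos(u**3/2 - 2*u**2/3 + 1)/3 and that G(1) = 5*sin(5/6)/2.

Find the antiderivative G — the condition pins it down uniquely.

G(u) = 5*sin(u**3/2 - 2*u**2/3 + 1)/2

G'(u) matches the chain-rule pattern g'(h)*h' with inner function h(u) = u**3/2 - 2*u**2/3 + 1; substituting w = h(u) collapses the integral.
A general antiderivative is 5*sin(u**3/2 - 2*u**2/3 + 1)/2 + C.
The condition gives C = 5*sin(5/6)/2 - (5*sin(5/6)/2) = 0.
So G(u) = 5*sin(u**3/2 - 2*u**2/3 + 1)/2.
Check: d/du[5*sin(u**3/2 - 2*u**2/3 + 1)/2] = 15*u**2*cos(u**3/2 - 2*u**2/3 + 1)/4 - 10*u*cos(u**3/2 - 2*u**2/3 + 1)/3 = G'(u).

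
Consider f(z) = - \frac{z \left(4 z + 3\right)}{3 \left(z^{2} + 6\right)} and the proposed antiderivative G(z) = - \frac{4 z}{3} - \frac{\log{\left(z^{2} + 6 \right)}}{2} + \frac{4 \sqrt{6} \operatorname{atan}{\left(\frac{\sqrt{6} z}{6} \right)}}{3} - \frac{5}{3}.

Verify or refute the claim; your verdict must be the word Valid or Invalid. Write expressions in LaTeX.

Valid - the claim checks out under differentiation.

d/dz[G] = \frac{- 4 z^{2} - 3 z}{3 z^{2} + 18}
This equals f(z) exactly, so the claim holds.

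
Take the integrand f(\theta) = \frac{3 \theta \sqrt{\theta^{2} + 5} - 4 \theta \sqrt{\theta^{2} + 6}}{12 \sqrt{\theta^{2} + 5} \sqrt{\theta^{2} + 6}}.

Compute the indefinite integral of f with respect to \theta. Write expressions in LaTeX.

F(\theta) = - \frac{\sqrt{\theta^{2} + 5}}{3} + \frac{\sqrt{\theta^{2} + 6}}{4} + C

Whatever form F(\theta) takes, F'(\theta) = f(\theta) is non-negotiable.
Check: d/d\theta[- \frac{\sqrt{\theta^{2} + 5}}{3} + \frac{\sqrt{\theta^{2} + 6}}{4}] = \frac{3 \theta \sqrt{\theta^{2} + 5} - 4 \theta \sqrt{\theta^{2} + 6}}{12 \sqrt{\theta^{2} + 5} \sqrt{\theta^{2} + 6}} = f(\theta).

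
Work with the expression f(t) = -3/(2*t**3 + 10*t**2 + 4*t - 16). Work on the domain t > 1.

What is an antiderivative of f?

Factor the denominator (2*(t - 1)*(t + 2)*(t + 4)) and decompose: f = -3/(20*(t + 4)) + 1/(4*(t + 2)) - 1/(10*(t - 1)); each piece integrates to a log, atan, or power term.
Check: d/dt[-log(t - 1)/10 + log(t + 2)/4 - 3*log(t + 4)/20] = -3/(2*t**3 + 10*t**2 + 4*t - 16) = f(t).

An antiderivative is F(t) = -log(t - 1)/10 + log(t + 2)/4 - 3*log(t + 4)/20.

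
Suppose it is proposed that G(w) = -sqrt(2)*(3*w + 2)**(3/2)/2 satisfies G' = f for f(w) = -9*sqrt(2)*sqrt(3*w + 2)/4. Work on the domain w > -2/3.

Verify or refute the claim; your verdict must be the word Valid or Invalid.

d/dw[G] = -9*sqrt(2)*sqrt(3*w + 2)/4
This equals f(w) exactly, so the claim holds.

Valid. The derivative of G reproduces f.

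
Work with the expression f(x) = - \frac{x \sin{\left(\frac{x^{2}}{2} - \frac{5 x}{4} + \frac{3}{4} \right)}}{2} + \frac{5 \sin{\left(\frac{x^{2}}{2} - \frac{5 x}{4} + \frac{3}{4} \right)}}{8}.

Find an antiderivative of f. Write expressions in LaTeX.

An antiderivative is F(x) = \frac{\cos{\left(\frac{x^{2}}{2} - \frac{5 x}{4} + \frac{3}{4} \right)}}{2}.

f matches the chain-rule pattern g'(h)*h' with inner function h(x) = \frac{x^{2}}{2} - \frac{5 x}{4} + \frac{3}{4}; substituting u = h(x) collapses the integral.
Check: d/dx[\frac{\cos{\left(\frac{x^{2}}{2} - \frac{5 x}{4} + \frac{3}{4} \right)}}{2}] = - \frac{x \sin{\left(\frac{x^{2}}{2} - \frac{5 x}{4} + \frac{3}{4} \right)}}{2} + \frac{5 \sin{\left(\frac{x^{2}}{2} - \frac{5 x}{4} + \frac{3}{4} \right)}}{8} = f(x).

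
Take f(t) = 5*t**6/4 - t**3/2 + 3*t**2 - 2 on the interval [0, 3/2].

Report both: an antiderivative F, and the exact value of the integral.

Integrate term by term and add the pieces.
F(t) = 5*t**7/28 - t**4/8 + t**3 - 2*t is an antiderivative of f.
Check: d/dt[5*t**7/28 - t**4/8 + t**3 - 2*t] = 5*t**6/4 - t**3/2 + 3*t**2 - 2 = f(t).
F(3/2) = 10011/3584; F(0) = 0.
Integral = F(3/2) - F(0) = 10011/3584.

Antiderivative: F(t) = 5*t**7/28 - t**4/8 + t**3 - 2*t; value = 10011/3584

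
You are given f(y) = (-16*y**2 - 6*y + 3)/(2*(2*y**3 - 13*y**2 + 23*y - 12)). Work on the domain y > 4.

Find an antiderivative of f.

The denominator factors as 2*(y - 4)*(y - 1)*(2*y - 3); partial fractions split f into directly integrable pieces: 84/(5*(2*y - 3)) - 19/(6*(y - 1)) - 277/(30*(y - 4)).
Check: d/dy[(-277*log(y - 4) + 252*log(y - 3/2) - 95*log(y - 1))/30] = (-16*y**2 - 6*y + 3)/(4*y**3 - 26*y**2 + 46*y - 24), which equals f(y).

An antiderivative is F(y) = (-277*log(y - 4) + 252*log(y - 3/2) - 95*log(y - 1))/30.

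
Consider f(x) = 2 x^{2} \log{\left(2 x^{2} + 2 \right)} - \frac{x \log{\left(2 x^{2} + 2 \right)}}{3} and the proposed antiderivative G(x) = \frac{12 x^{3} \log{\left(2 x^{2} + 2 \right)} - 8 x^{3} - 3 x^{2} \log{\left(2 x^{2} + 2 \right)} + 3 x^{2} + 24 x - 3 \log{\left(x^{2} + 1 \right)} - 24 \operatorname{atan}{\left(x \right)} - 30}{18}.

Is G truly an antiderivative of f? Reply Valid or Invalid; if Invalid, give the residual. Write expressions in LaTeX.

Valid - differentiating G returns exactly f.

d/dx[G] = 2 x^{2} \log{\left(x^{2} + 1 \right)} + 2 x^{2} \log{\left(2 \right)} - \frac{x \log{\left(x^{2} + 1 \right)}}{3} - \frac{x \log{\left(2 \right)}}{3}
This equals f(x) exactly, so the claim holds.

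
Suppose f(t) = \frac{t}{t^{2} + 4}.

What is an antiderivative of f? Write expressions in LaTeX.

An antiderivative is F(t) = \frac{\log{\left(\frac{t^{2}}{2} + 2 \right)}}{2}.

f matches the chain-rule pattern g'(h)*h' with inner function h(t) = \frac{t^{2}}{2} + 2; substituting u = h(t) collapses the integral.
Check: d/dt[\frac{\log{\left(\frac{t^{2}}{2} + 2 \right)}}{2}] = \frac{t}{t^{2} + 4} = f(t).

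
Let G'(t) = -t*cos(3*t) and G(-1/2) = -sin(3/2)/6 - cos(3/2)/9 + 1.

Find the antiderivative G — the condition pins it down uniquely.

Differentiate the proposed G(t) back; it has to land on the given G'(t).
A general antiderivative is -t*sin(3*t)/3 - cos(3*t)/9 + C.
The condition gives C = -sin(3/2)/6 - cos(3/2)/9 + 1 - (-sin(3/2)/6 - cos(3/2)/9) = 1.
So G(t) = -(3*t*sin(3*t) + cos(3*t) - 9)/9.
Check: d/dt[-(3*t*sin(3*t) + cos(3*t) - 9)/9] = -t*cos(3*t) = G'(t).

G(t) = -(3*t*sin(3*t) + cos(3*t) - 9)/9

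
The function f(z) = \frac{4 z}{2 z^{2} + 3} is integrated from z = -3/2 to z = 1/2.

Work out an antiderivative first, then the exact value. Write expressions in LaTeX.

The substitution u = 4 z^{2} + 6 works: f is exactly (dF/du)*(du/dz) for that inner function.
F(z) = \log{\left(4 z^{2} + 6 \right)} is an antiderivative of f.
Check: d/dz[\log{\left(4 z^{2} + 6 \right)}] = \frac{4 z}{2 z^{2} + 3} = f(z).
F(1/2) = \log{\left(7 \right)}; F(-3/2) = \log{\left(15 \right)}.
Integral = F(1/2) - F(-3/2) = - \log{\left(15 \right)} + \log{\left(7 \right)}.

Antiderivative: F(z) = \log{\left(4 z^{2} + 6 \right)}; value = - \log{\left(15 \right)} + \log{\left(7 \right)}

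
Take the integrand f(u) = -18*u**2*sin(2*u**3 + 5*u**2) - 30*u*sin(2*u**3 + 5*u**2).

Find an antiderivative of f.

f matches the chain-rule pattern g'(h)*h' with inner function h(u) = 2*u**3 + 5*u**2; substituting w = h(u) collapses the integral.
Check: d/du[3*cos(2*u**3 + 5*u**2)] = -18*u**2*sin(2*u**3 + 5*u**2) - 30*u*sin(2*u**3 + 5*u**2) = f(u).

An antiderivative is F(u) = 3*cos(2*u**3 + 5*u**2).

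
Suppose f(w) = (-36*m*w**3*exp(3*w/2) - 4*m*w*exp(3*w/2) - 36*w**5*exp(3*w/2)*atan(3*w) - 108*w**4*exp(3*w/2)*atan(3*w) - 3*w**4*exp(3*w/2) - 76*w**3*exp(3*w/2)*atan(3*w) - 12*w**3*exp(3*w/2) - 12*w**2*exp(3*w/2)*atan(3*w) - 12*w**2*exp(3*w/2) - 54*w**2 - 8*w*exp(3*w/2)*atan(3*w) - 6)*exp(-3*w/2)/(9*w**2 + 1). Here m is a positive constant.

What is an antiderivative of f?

A first test for any F(w): its w-derivative must equal f(w) identically.
Check: d/dw[-2*m*w**2 - w**4*atan(3*w) - 4*w**3*atan(3*w) - 4*w**2*atan(3*w) + 4*exp(-3*w/2)] = (-36*m*w**3*exp(3*w/2) - 4*m*w*exp(3*w/2) - 36*w**5*exp(3*w/2)*atan(3*w) - 108*w**4*exp(3*w/2)*atan(3*w) - 3*w**4*exp(3*w/2) - 76*w**3*exp(3*w/2)*atan(3*w) - 12*w**3*exp(3*w/2) - 12*w**2*exp(3*w/2)*atan(3*w) - 12*w**2*exp(3*w/2) - 54*w**2 - 8*w*exp(3*w/2)*atan(3*w) - 6)/(9*w**2*exp(3*w/2) + exp(3*w/2)), which equals f(w).

An antiderivative is F(w) = -2*m*w**2 - w**4*atan(3*w) - 4*w**3*atan(3*w) - 4*w**2*atan(3*w) + 4*exp(-3*w/2).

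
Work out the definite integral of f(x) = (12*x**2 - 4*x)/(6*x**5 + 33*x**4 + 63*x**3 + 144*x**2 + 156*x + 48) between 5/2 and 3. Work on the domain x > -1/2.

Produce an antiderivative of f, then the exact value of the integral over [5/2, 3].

Factor the denominator (3*(x + 1)*(x + 4)*(2*x + 1)*(x**2 + 4)) and decompose: f = 4*(5*x + 23)/(255*(x**2 + 4)) + 80/(357*(2*x + 1)) + 52/(315*(x + 4)) - 16/(45*(x + 1)); each piece integrates to a log, atan, or power term.
F(x) = 40*log(x + 1/2)/357 - 16*log(x + 1)/45 + 52*log(x + 4)/315 + 2*log(x**2 + 4)/51 + 46*atan(x/2)/255 is an antiderivative of f.
Check: d/dx[40*log(x + 1/2)/357 - 16*log(x + 1)/45 + 52*log(x + 4)/315 + 2*log(x**2 + 4)/51 + 46*atan(x/2)/255] = (12*x**2 - 4*x)/(6*x**5 + 33*x**4 + 63*x**3 + 144*x**2 + 156*x + 48) = f(x).
F(3) = -16*log(4)/45 + 2*log(13)/51 + 40*log(7/2)/357 + 46*atan(3/2)/255 + 52*log(7)/315; F(5/2) = -16*log(7/2)/45 + 2*log(41/4)/51 + 40*log(3)/357 + 46*atan(5/4)/255 + 52*log(13/2)/315.
Integral = F(3) - F(5/2) = -16*log(4)/45 - 52*log(13/2)/315 - 46*atan(5/4)/255 - 40*log(3)/357 - 2*log(41/4)/51 + 2*log(13)/51 + 46*atan(3/2)/255 + 52*log(7)/315 + 2504*log(7/2)/5355.

Antiderivative: F(x) = 40*log(x + 1/2)/357 - 16*log(x + 1)/45 + 52*log(x + 4)/315 + 2*log(x**2 + 4)/51 + 46*atan(x/2)/255; value = -16*log(4)/45 - 52*log(13/2)/315 - 46*atan(5/4)/255 - 40*log(3)/357 - 2*log(41/4)/51 + 2*log(13)/51 + 46*atan(3/2)/255 + 52*log(7)/315 + 2504*log(7/2)/5355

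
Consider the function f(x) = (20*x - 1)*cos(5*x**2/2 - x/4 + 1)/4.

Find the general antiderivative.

The substitution u = 5*x**2/2 - x/4 + 1 works: f is exactly (dF/du)*(du/dx) for that inner function.
Check: d/dx[sin(5*x**2/2 - x/4 + 1)] = 5*x*cos(5*x**2/2 - x/4 + 1) - cos(5*x**2/2 - x/4 + 1)/4, which equals f(x).

F(x) = sin(5*x**2/2 - x/4 + 1) + C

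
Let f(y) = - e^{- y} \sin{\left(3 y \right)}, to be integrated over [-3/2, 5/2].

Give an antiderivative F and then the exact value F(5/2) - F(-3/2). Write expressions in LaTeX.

Antiderivative: F(y) = \frac{e^{- y} \sin{\left(3 y \right)}}{10} + \frac{3 e^{- y} \cos{\left(3 y \right)}}{10}; value = \frac{e^{\frac{3}{2}} \sin{\left(\frac{9}{2} \right)}}{10} + \frac{\sin{\left(\frac{15}{2} \right)}}{10 e^{\frac{5}{2}}} + \frac{3 \cos{\left(\frac{15}{2} \right)}}{10 e^{\frac{5}{2}}} - \frac{3 e^{\frac{3}{2}} \cos{\left(\frac{9}{2} \right)}}{10}

Differentiate the proposed F(y) back; it has to land on f(y) exactly.
F(y) = \frac{e^{- y} \sin{\left(3 y \right)}}{10} + \frac{3 e^{- y} \cos{\left(3 y \right)}}{10} is an antiderivative of f.
Check: d/dy[\frac{e^{- y} \sin{\left(3 y \right)}}{10} + \frac{3 e^{- y} \cos{\left(3 y \right)}}{10}] = - e^{- y} \sin{\left(3 y \right)} = f(y).
F(5/2) = \frac{\sin{\left(\frac{15}{2} \right)}}{10 e^{\frac{5}{2}}} + \frac{3 \cos{\left(\frac{15}{2} \right)}}{10 e^{\frac{5}{2}}}; F(-3/2) = \frac{3 e^{\frac{3}{2}} \cos{\left(\frac{9}{2} \right)}}{10} - \frac{e^{\frac{3}{2}} \sin{\left(\frac{9}{2} \right)}}{10}.
Integral = F(5/2) - F(-3/2) = \frac{e^{\frac{3}{2}} \sin{\left(\frac{9}{2} \right)}}{10} + \frac{\sin{\left(\frac{15}{2} \right)}}{10 e^{\frac{5}{2}}} + \frac{3 \cos{\left(\frac{15}{2} \right)}}{10 e^{\frac{5}{2}}} - \frac{3 e^{\frac{3}{2}} \cos{\left(\frac{9}{2} \right)}}{10}.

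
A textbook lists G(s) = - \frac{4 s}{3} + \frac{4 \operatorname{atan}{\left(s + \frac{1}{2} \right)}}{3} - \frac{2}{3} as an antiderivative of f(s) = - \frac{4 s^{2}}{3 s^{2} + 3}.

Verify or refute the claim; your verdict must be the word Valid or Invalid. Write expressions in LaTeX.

Invalid: d/ds[G] - f = \frac{- 16 s - 4}{12 s^{4} + 12 s^{3} + 27 s^{2} + 12 s + 15}, which is not 0.

d/ds[G] = \frac{- 16 s^{2} - 16 s - 4}{12 s^{2} + 12 s + 15}
d/ds[G] - f(s) = \frac{- 16 s - 4}{12 s^{4} + 12 s^{3} + 27 s^{2} + 12 s + 15} != 0.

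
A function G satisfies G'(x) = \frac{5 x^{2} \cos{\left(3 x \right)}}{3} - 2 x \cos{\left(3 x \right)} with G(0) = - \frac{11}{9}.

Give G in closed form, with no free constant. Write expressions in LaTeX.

Integrate term by term and add the pieces.
A general antiderivative is \frac{5 x^{2} \sin{\left(3 x \right)}}{9} - \frac{2 x \sin{\left(3 x \right)}}{3} + \frac{10 x \cos{\left(3 x \right)}}{27} - \frac{10 \sin{\left(3 x \right)}}{81} - \frac{2 \cos{\left(3 x \right)}}{9} + C.
The condition gives C = - \frac{11}{9} - (- \frac{2}{9}) = -1.
So G(x) = \frac{45 x^{2} \sin{\left(3 x \right)} - 54 x \sin{\left(3 x \right)} + 30 x \cos{\left(3 x \right)} - 10 \sin{\left(3 x \right)} - 18 \cos{\left(3 x \right)} - 81}{81}.
Check: d/dx[\frac{45 x^{2} \sin{\left(3 x \right)} - 54 x \sin{\left(3 x \right)} + 30 x \cos{\left(3 x \right)} - 10 \sin{\left(3 x \right)} - 18 \cos{\left(3 x \right)} - 81}{81}] = \frac{5 x^{2} \cos{\left(3 x \right)}}{3} - 2 x \cos{\left(3 x \right)} = G'(x).

G(x) = \frac{45 x^{2} \sin{\left(3 x \right)} - 54 x \sin{\left(3 x \right)} + 30 x \cos{\left(3 x \right)} - 10 \sin{\left(3 x \right)} - 18 \cos{\left(3 x \right)} - 81}{81}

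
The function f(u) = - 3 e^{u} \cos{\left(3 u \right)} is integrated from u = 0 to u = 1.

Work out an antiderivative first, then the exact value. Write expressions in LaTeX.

Whatever form F(u) takes, F'(u) = f(u) is non-negotiable.
F(u) = - \frac{9 e^{u} \sin{\left(3 u \right)}}{10} - \frac{3 e^{u} \cos{\left(3 u \right)}}{10} is an antiderivative of f.
Check: d/du[- \frac{9 e^{u} \sin{\left(3 u \right)}}{10} - \frac{3 e^{u} \cos{\left(3 u \right)}}{10}] = - 3 e^{u} \cos{\left(3 u \right)} = f(u).
F(1) = - \frac{9 e \sin{\left(3 \right)}}{10} - \frac{3 e \cos{\left(3 \right)}}{10}; F(0) = - \frac{3}{10}.
Integral = F(1) - F(0) = - \frac{9 e \sin{\left(3 \right)}}{10} + \frac{3}{10} - \frac{3 e \cos{\left(3 \right)}}{10}.

Antiderivative: F(u) = - \frac{9 e^{u} \sin{\left(3 u \right)}}{10} - \frac{3 e^{u} \cos{\left(3 u \right)}}{10}; value = - \frac{9 e \sin{\left(3 \right)}}{10} + \frac{3}{10} - \frac{3 e \cos{\left(3 \right)}}{10}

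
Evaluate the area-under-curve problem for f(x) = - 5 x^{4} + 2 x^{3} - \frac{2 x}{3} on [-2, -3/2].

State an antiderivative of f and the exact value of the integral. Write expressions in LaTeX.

Antiderivative: F(x) = - \frac{x^{2} \left(6 x^{3} - 3 x^{2} + 2\right)}{6}; value = - \frac{703}{24}

The integrand splits into summands that can be handled one at a time.
F(x) = - \frac{x^{2} \left(6 x^{3} - 3 x^{2} + 2\right)}{6} is an antiderivative of f.
Check: d/dx[- \frac{x^{2} \left(6 x^{3} - 3 x^{2} + 2\right)}{6}] = - 5 x^{4} + 2 x^{3} - \frac{2 x}{3} = f(x).
F(-3/2) = \frac{75}{8}; F(-2) = \frac{116}{3}.
Integral = F(-3/2) - F(-2) = - \frac{703}{24}.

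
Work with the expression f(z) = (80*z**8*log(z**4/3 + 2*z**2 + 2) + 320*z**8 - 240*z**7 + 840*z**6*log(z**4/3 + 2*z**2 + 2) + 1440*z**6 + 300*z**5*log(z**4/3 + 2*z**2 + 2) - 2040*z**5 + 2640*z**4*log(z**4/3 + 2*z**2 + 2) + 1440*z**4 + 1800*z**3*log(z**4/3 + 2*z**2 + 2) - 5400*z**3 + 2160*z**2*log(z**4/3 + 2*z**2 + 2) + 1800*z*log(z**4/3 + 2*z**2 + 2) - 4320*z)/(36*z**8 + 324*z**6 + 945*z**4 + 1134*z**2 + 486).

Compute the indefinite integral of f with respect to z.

Any candidate F(z) must reproduce f(z) exactly when differentiated.
Check: d/dz[40*z**3*log(z**4/3 + 2*z**2 + 2)/(18*z**2 + 27) - 10*z**2*log(z**4/3 + 2*z**2 + 2)/(6*z**2 + 9) - 40*log(z**4/3 + 2*z**2 + 2)/(6*z**2 + 9)] = (80*z**8*log(z**4/3 + 2*z**2 + 2) + 320*z**8 - 240*z**7 + 840*z**6*log(z**4/3 + 2*z**2 + 2) + 1440*z**6 + 300*z**5*log(z**4/3 + 2*z**2 + 2) - 2040*z**5 + 2640*z**4*log(z**4/3 + 2*z**2 + 2) + 1440*z**4 + 1800*z**3*log(z**4/3 + 2*z**2 + 2) - 5400*z**3 + 2160*z**2*log(z**4/3 + 2*z**2 + 2) + 1800*z*log(z**4/3 + 2*z**2 + 2) - 4320*z)/(36*z**8 + 324*z**6 + 945*z**4 + 1134*z**2 + 486) = f(z).

F(z) = 40*z**3*log(z**4/3 + 2*z**2 + 2)/(18*z**2 + 27) - 10*z**2*log(z**4/3 + 2*z**2 + 2)/(6*z**2 + 9) - 40*log(z**4/3 + 2*z**2 + 2)/(6*z**2 + 9) + C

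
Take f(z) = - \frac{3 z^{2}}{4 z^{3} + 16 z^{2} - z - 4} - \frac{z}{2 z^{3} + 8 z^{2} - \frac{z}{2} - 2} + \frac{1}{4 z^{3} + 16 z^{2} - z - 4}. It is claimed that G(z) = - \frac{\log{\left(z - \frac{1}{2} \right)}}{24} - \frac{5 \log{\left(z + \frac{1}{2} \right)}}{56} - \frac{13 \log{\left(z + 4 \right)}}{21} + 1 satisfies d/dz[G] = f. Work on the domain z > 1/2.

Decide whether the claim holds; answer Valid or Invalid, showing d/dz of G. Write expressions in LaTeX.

d/dz[G] = \frac{- 3 z^{2} - 2 z + 1}{4 z^{3} + 16 z^{2} - z - 4}
This equals f(z) exactly, so the claim holds.

Valid - the claim checks out under differentiation.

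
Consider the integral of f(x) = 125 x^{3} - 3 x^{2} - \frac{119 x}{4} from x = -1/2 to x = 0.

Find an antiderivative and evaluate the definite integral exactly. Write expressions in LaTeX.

Antiderivative: F(x) = \frac{2000 x^{4} - 64 x^{3} - 952 x^{2} + 253}{64}; value = \frac{105}{64}

The integrand splits into summands that can be handled one at a time.
F(x) = \frac{2000 x^{4} - 64 x^{3} - 952 x^{2} + 253}{64} is an antiderivative of f.
Check: d/dx[\frac{2000 x^{4} - 64 x^{3} - 952 x^{2} + 253}{64}] = 125 x^{3} - 3 x^{2} - \frac{119 x}{4} = f(x).
F(0) = \frac{253}{64}; F(-1/2) = \frac{37}{16}.
Integral = F(0) - F(-1/2) = \frac{105}{64}.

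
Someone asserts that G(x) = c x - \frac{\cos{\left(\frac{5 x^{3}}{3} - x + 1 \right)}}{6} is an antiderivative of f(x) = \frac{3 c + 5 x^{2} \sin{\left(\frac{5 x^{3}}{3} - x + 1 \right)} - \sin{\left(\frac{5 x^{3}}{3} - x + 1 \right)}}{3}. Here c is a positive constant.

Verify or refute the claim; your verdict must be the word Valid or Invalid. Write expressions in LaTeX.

d/dx[G] = c + \frac{5 x^{2} \sin{\left(\frac{5 x^{3}}{3} - x + 1 \right)}}{6} - \frac{\sin{\left(\frac{5 x^{3}}{3} - x + 1 \right)}}{6}
d/dx[G] - f(x) = - \frac{5 x^{2} \sin{\left(\frac{5 x^{3}}{3} - x + 1 \right)}}{6} + \frac{\sin{\left(\frac{5 x^{3}}{3} - x + 1 \right)}}{6} != 0.

Invalid: d/dx[G] - f = - \frac{5 x^{2} \sin{\left(\frac{5 x^{3}}{3} - x + 1 \right)}}{6} + \frac{\sin{\left(\frac{5 x^{3}}{3} - x + 1 \right)}}{6}, which is not 0.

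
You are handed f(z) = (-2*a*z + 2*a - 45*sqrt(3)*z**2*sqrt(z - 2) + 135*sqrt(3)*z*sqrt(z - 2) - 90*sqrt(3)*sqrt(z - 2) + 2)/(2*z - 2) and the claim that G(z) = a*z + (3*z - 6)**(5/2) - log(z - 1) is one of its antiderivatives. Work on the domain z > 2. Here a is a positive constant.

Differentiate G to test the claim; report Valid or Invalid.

d/dz[G] = (2*a*z - 2*a + 45*sqrt(3)*z**2*sqrt(z - 2) - 135*sqrt(3)*z*sqrt(z - 2) + 90*sqrt(3)*sqrt(z - 2) - 2)/(2*z - 2)
d/dz[G] - f(z) = (2*a*z - 2*a + 45*sqrt(3)*z**2*sqrt(z - 2) - 135*sqrt(3)*z*sqrt(z - 2) + 90*sqrt(3)*sqrt(z - 2) - 2)/(z - 1) != 0.

Invalid: d/dz[G] - f = (2*a*z - 2*a + 45*sqrt(3)*z**2*sqrt(z - 2) - 135*sqrt(3)*z*sqrt(z - 2) + 90*sqrt(3)*sqrt(z - 2) - 2)/(z - 1), which is not 0.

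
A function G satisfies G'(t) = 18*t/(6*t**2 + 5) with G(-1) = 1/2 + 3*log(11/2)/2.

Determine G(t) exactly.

G'(t) matches the chain-rule pattern g'(h)*h' with inner function h(t) = 3*t**2 + 5/2; substituting u = h(t) collapses the integral.
A general antiderivative is 3*log(3*t**2 + 5/2)/2 + C.
The condition gives C = 1/2 + 3*log(11/2)/2 - (3*log(11/2)/2) = 1/2.
So G(t) = 3*log(3*t**2 + 5/2)/2 + 1/2.
Check: d/dt[3*log(3*t**2 + 5/2)/2 + 1/2] = 18*t/(6*t**2 + 5) = G'(t).

G(t) = 3*log(3*t**2 + 5/2)/2 + 1/2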